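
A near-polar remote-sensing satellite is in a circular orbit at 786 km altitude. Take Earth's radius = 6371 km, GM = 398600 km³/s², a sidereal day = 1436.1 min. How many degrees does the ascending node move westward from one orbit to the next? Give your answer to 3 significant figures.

25.2°

Semi-major axis a = 6371 + 786 = 7157 km. Period T = 2π√(a³/μ) = 2π√(7157³/398600) = 6025.7 s = 100.43 min.
During one orbit Earth rotates (6025.7 / 86166) × 360° = 25.18°.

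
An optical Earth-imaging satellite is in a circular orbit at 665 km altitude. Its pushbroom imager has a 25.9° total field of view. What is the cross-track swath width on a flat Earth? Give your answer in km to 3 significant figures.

Half-angle = 25.9°/2 = 12.95°.
Swath width ≈ 2h·tan(θ/2) = 2 × 665 × tan(12.95°) = 305.8 km.

306 km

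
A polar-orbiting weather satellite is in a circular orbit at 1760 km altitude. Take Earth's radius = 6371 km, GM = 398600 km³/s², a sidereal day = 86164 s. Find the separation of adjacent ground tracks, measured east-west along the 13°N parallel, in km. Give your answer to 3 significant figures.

3300 km

Semi-major axis a = 6371 + 1760 = 8131 km. Period T = 2π√(a³/μ) = 2π√(8131³/398600) = 7296.7 s = 121.61 min.
Node shift per orbit = (7296.7/86164) × 360° = 30.49°.
Equatorial spacing = 30.49 × 111.2 km/° = 3390 km.
At 13° latitude, spacing = 3390 × cos(13°) = 3303 km.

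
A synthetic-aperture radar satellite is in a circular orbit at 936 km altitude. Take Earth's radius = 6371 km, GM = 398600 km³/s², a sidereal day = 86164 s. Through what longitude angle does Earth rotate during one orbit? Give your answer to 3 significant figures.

Semi-major axis a = 6371 + 936 = 7307 km. Period T = 2π√(a³/μ) = 2π√(7307³/398600) = 6216.1 s = 103.60 min.
During one orbit Earth rotates (6216.1 / 86164) × 360° = 25.97°.

26.0°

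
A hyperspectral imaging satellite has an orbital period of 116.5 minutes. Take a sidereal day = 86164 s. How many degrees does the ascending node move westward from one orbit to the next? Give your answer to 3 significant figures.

29.2°

T = 116.5 min = 6990.0 s.
During one orbit Earth rotates (6990.0 / 86164) × 360° = 29.20°.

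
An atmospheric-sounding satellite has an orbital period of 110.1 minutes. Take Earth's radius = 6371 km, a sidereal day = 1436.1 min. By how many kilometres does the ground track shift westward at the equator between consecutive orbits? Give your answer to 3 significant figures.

3070 km

T = 110.1 min = 6606.0 s.
During one orbit Earth rotates (6606.0 / 86166) × 360° = 27.60°.
At the equator that is 27.60° × (2π·6371/360) km/° = 27.60 × 111.2 = 3069 km.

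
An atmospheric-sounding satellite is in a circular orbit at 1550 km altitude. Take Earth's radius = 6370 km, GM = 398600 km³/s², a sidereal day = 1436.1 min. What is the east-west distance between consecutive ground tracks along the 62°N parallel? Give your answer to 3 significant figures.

Semi-major axis a = 6370 + 1550 = 7920 km. Period T = 2π√(a³/μ) = 2π√(7920³/398600) = 7014.5 s = 116.91 min.
Node shift per orbit = (7014.5/86166) × 360° = 29.31°.
Equatorial spacing = 29.31 × 111.2 km/° = 3258 km.
At 62° latitude, spacing = 3258 × cos(62°) = 1530 km.

1530 km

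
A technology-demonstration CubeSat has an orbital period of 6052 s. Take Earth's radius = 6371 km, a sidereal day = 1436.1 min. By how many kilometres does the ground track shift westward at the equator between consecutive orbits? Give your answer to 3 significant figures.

During one orbit Earth rotates (6052.0 / 86166) × 360° = 25.29°.
At the equator that is 25.29° × (2π·6371/360) km/° = 25.29 × 111.2 = 2812 km.

2810 km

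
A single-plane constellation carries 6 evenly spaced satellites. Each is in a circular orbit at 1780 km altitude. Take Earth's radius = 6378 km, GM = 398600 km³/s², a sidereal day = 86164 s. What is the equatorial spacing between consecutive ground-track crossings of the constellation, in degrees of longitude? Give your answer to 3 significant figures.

5.11°

Semi-major axis a = 6378 + 1780 = 8158 km. Period T = 2π√(a³/μ) = 2π√(8158³/398600) = 7333.1 s = 122.22 min.
Single-satellite node shift = (7333.1/86164) × 360° = 30.64°.
With 6 satellites evenly phased, successive equator crossings are 30.64/6 = 5.106° apart.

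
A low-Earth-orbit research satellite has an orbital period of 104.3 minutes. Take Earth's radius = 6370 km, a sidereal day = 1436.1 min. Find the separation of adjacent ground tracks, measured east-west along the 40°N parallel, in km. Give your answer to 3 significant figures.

2230 km

T = 104.3 min = 6258.0 s.
Node shift per orbit = (6258.0/86166) × 360° = 26.15°.
Equatorial spacing = 26.15 × 111.2 km/° = 2907 km.
At 40° latitude, spacing = 2907 × cos(40°) = 2227 km.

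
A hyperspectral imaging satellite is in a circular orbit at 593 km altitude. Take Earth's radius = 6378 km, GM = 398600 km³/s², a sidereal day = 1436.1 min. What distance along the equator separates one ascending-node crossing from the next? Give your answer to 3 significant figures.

Semi-major axis a = 6378 + 593 = 6971 km. Period T = 2π√(a³/μ) = 2π√(6971³/398600) = 5792.3 s = 96.54 min.
During one orbit Earth rotates (5792.3 / 86166) × 360° = 24.20°.
At the equator that is 24.20° × (2π·6378/360) km/° = 24.20 × 111.3 = 2694 km.

2690 km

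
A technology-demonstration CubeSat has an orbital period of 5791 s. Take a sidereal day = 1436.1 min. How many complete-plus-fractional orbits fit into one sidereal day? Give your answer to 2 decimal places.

Orbits per sidereal day = 86166 / 5791.0 = 14.879.

14.88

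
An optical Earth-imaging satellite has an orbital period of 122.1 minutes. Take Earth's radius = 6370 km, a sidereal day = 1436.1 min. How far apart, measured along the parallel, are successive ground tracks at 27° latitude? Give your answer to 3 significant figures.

3030 km

T = 122.1 min = 7326.0 s.
Node shift per orbit = (7326.0/86166) × 360° = 30.61°.
Equatorial spacing = 30.61 × 111.2 km/° = 3403 km.
At 27° latitude, spacing = 3403 × cos(27°) = 3032 km.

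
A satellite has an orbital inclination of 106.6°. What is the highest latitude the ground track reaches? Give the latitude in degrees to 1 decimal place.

73.4°

Retrograde orbit: the ground track reaches ±(180° − i) = ±(180 − 106.6) = ±73.4°.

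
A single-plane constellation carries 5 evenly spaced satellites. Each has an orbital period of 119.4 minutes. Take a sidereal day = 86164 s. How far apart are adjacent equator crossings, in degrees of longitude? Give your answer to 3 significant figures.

5.99°

T = 119.4 min = 7164.0 s.
Single-satellite node shift = (7164.0/86164) × 360° = 29.93°.
With 5 satellites evenly phased, successive equator crossings are 29.93/5 = 5.986° apart.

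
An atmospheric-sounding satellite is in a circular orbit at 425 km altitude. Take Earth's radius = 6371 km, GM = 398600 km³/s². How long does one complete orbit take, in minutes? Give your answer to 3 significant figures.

Semi-major axis a = 6371 + 425 = 6796 km. Period T = 2π√(a³/μ) = 2π√(6796³/398600) = 5575.6 s = 92.93 min.

92.9 min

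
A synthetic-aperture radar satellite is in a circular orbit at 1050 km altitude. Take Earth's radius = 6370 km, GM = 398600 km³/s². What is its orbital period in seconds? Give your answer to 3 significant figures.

Semi-major axis a = 6370 + 1050 = 7420 km. Period T = 2π√(a³/μ) = 2π√(7420³/398600) = 6360.9 s = 106.01 min.

6360 seconds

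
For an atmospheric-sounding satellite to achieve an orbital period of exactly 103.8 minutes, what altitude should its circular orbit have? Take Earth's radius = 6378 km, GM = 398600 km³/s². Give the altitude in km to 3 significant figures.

938 km

T = 103.8 min = 6228.0 s.
From T = 2π√(a³/μ): a = (μ T²/4π²)^(1/3) = (398600 × 6228.0² / 4π²)^(1/3) = 7316 km.
Altitude h = a − R = 7316 − 6378 = 938 km.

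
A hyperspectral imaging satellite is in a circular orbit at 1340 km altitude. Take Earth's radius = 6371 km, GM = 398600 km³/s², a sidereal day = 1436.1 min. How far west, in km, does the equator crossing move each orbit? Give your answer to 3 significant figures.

Semi-major axis a = 6371 + 1340 = 7711 km. Period T = 2π√(a³/μ) = 2π√(7711³/398600) = 6738.7 s = 112.31 min.
During one orbit Earth rotates (6738.7 / 86166) × 360° = 28.15°.
At the equator that is 28.15° × (2π·6371/360) km/° = 28.15 × 111.2 = 3131 km.

3130 km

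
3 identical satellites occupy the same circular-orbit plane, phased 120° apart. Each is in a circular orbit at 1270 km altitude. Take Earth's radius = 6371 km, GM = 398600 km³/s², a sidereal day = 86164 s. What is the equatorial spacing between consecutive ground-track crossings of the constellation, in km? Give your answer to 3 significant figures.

Semi-major axis a = 6371 + 1270 = 7641 km. Period T = 2π√(a³/μ) = 2π√(7641³/398600) = 6647.2 s = 110.79 min.
Single-satellite node shift = (6647.2/86164) × 360° = 27.77°.
With 3 satellites evenly phased, successive equator crossings are 27.77/3 = 9.257° apart.
That is 9.257 × 111.2 = 1029 km at the equator.

1030 km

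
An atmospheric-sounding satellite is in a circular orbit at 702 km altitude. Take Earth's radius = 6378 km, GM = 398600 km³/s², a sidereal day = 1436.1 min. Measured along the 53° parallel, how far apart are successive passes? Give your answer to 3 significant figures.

Semi-major axis a = 6378 + 702 = 7080 km. Period T = 2π√(a³/μ) = 2π√(7080³/398600) = 5928.7 s = 98.81 min.
Node shift per orbit = (5928.7/86166) × 360° = 24.77°.
Equatorial spacing = 24.77 × 111.3 km/° = 2757 km.
At 53° latitude, spacing = 2757 × cos(53°) = 1659 km.

1660 km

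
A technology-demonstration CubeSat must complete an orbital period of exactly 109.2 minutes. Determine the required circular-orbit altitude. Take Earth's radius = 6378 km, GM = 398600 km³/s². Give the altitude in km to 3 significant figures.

1190 km

T = 109.2 min = 6552.0 s.
From T = 2π√(a³/μ): a = (μ T²/4π²)^(1/3) = (398600 × 6552.0² / 4π²)^(1/3) = 7568 km.
Altitude h = a − R = 7568 − 6378 = 1190 km.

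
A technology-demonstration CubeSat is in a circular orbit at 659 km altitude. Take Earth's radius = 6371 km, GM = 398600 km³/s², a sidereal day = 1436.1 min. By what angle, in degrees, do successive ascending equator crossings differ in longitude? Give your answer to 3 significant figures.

24.5°

Semi-major axis a = 6371 + 659 = 7030 km. Period T = 2π√(a³/μ) = 2π√(7030³/398600) = 5866.0 s = 97.77 min.
During one orbit Earth rotates (5866.0 / 86166) × 360° = 24.51°.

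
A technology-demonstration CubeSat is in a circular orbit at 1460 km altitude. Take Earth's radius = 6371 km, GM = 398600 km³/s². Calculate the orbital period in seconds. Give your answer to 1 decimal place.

6896.6 seconds

Semi-major axis a = 6371 + 1460 = 7831 km. Period T = 2π√(a³/μ) = 2π√(7831³/398600) = 6896.6 s = 114.94 min.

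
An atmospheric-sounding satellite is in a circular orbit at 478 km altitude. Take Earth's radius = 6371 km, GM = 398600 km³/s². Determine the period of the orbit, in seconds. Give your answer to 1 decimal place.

Semi-major axis a = 6371 + 478 = 6849 km. Period T = 2π√(a³/μ) = 2π√(6849³/398600) = 5640.9 s = 94.02 min.

5640.9 seconds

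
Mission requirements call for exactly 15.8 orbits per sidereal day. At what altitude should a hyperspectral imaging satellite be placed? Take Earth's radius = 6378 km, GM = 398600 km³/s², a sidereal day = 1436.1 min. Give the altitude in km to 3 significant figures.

318 km

Required period T = 86166 / 15.8 = 5453.5 s.
From T = 2π√(a³/μ): a = (μ T²/4π²)^(1/3) = (398600 × 5453.5² / 4π²)^(1/3) = 6696 km.
Altitude h = a − R = 6696 − 6378 = 318 km.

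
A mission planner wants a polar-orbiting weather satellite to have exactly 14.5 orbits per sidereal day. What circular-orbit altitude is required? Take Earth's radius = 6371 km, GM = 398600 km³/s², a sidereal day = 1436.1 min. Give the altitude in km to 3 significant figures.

720 km

Required period T = 86166 / 14.5 = 5942.5 s.
From T = 2π√(a³/μ): a = (μ T²/4π²)^(1/3) = (398600 × 5942.5² / 4π²)^(1/3) = 7091 km.
Altitude h = a − R = 7091 − 6371 = 720 km.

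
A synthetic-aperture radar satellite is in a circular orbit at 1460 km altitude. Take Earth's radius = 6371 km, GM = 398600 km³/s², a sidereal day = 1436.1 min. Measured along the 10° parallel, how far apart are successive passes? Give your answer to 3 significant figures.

Semi-major axis a = 6371 + 1460 = 7831 km. Period T = 2π√(a³/μ) = 2π√(7831³/398600) = 6896.6 s = 114.94 min.
Node shift per orbit = (6896.6/86166) × 360° = 28.81°.
Equatorial spacing = 28.81 × 111.2 km/° = 3204 km.
At 10° latitude, spacing = 3204 × cos(10°) = 3155 km.

3160 km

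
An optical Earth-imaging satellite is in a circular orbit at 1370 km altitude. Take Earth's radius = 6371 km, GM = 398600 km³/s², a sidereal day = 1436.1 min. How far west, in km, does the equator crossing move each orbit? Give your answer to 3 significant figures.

Semi-major axis a = 6371 + 1370 = 7741 km. Period T = 2π√(a³/μ) = 2π√(7741³/398600) = 6778.1 s = 112.97 min.
During one orbit Earth rotates (6778.1 / 86166) × 360° = 28.32°.
At the equator that is 28.32° × (2π·6371/360) km/° = 28.32 × 111.2 = 3149 km.

3150 km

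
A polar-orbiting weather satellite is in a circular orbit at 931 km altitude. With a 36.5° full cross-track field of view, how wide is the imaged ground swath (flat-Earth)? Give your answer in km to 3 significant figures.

614 km

Half-angle = 36.5°/2 = 18.25°.
Swath width ≈ 2h·tan(θ/2) = 2 × 931 × tan(18.25°) = 614.0 km.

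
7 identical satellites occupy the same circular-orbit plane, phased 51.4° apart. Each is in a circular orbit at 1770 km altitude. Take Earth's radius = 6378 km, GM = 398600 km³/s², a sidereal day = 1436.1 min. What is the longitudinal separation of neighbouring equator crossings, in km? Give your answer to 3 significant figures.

486 km

Semi-major axis a = 6378 + 1770 = 8148 km. Period T = 2π√(a³/μ) = 2π√(8148³/398600) = 7319.6 s = 121.99 min.
Single-satellite node shift = (7319.6/86166) × 360° = 30.58°.
With 7 satellites evenly phased, successive equator crossings are 30.58/7 = 4.369° apart.
That is 4.369 × 111.3 = 486 km at the equator.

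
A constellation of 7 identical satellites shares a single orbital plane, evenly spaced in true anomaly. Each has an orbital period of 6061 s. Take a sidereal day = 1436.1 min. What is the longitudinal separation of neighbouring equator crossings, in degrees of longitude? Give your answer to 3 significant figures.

3.62°

Single-satellite node shift = (6061.0/86166) × 360° = 25.32°.
With 7 satellites evenly phased, successive equator crossings are 25.32/7 = 3.618° apart.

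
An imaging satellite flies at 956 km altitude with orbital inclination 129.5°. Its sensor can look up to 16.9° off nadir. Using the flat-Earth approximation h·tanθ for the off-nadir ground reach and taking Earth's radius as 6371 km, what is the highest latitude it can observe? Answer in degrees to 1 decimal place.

Retrograde orbit: the ground track reaches ±(180° − i) = ±(180 − 129.5) = ±50.5°.
Sensor half-swath on the ground ≈ 956·tan(16.9°) = 290 km = 2.61° of latitude.
Maximum observable latitude ≈ 50.5 + 2.61 = 53.1°.

53.1°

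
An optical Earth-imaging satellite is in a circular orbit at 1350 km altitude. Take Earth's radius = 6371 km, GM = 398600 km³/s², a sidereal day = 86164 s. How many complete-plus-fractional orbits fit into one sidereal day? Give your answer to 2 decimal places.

Semi-major axis a = 6371 + 1350 = 7721 km. Period T = 2π√(a³/μ) = 2π√(7721³/398600) = 6751.8 s = 112.53 min.
Orbits per sidereal day = 86164 / 6751.8 = 12.762.

12.76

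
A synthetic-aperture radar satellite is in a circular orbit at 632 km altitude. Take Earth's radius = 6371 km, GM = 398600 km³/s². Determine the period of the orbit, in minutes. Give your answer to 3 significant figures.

Semi-major axis a = 6371 + 632 = 7003 km. Period T = 2π√(a³/μ) = 2π√(7003³/398600) = 5832.3 s = 97.20 min.

97.2 min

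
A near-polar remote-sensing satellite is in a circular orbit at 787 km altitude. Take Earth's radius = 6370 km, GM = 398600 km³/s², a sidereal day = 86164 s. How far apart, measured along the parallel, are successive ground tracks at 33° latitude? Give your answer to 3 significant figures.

Semi-major axis a = 6370 + 787 = 7157 km. Period T = 2π√(a³/μ) = 2π√(7157³/398600) = 6025.7 s = 100.43 min.
Node shift per orbit = (6025.7/86164) × 360° = 25.18°.
Equatorial spacing = 25.18 × 111.2 km/° = 2799 km.
At 33° latitude, spacing = 2799 × cos(33°) = 2347 km.

2350 km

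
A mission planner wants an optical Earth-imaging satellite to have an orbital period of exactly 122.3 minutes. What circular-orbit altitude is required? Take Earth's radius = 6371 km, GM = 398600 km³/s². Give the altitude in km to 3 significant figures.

T = 122.3 min = 7338.0 s.
From T = 2π√(a³/μ): a = (μ T²/4π²)^(1/3) = (398600 × 7338.0² / 4π²)^(1/3) = 8162 km.
Altitude h = a − R = 8162 − 6371 = 1791 km.

1790 km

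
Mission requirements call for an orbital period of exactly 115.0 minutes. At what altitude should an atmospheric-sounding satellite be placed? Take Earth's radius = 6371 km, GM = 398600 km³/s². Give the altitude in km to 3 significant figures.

1460 km

T = 115.0 min = 6900.0 s.
From T = 2π√(a³/μ): a = (μ T²/4π²)^(1/3) = (398600 × 6900.0² / 4π²)^(1/3) = 7834 km.
Altitude h = a − R = 7834 − 6371 = 1463 km.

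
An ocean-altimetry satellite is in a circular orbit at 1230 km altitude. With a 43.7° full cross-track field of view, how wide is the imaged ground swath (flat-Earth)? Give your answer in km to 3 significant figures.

Half-angle = 43.7°/2 = 21.85°.
Swath width ≈ 2h·tan(θ/2) = 2 × 1230 × tan(21.85°) = 986.4 km.

986 km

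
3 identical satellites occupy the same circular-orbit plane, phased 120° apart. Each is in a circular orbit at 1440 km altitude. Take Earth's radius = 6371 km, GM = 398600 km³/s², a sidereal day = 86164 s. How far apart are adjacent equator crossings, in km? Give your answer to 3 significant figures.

Semi-major axis a = 6371 + 1440 = 7811 km. Period T = 2π√(a³/μ) = 2π√(7811³/398600) = 6870.2 s = 114.50 min.
Single-satellite node shift = (6870.2/86164) × 360° = 28.70°.
With 3 satellites evenly phased, successive equator crossings are 28.70/3 = 9.568° apart.
That is 9.568 × 111.2 = 1064 km at the equator.

1060 km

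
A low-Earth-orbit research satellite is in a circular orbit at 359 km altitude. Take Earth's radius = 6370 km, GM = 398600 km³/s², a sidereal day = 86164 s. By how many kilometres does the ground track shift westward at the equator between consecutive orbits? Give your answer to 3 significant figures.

Semi-major axis a = 6370 + 359 = 6729 km. Period T = 2π√(a³/μ) = 2π√(6729³/398600) = 5493.3 s = 91.56 min.
During one orbit Earth rotates (5493.3 / 86164) × 360° = 22.95°.
At the equator that is 22.95° × (2π·6370/360) km/° = 22.95 × 111.2 = 2552 km.

2550 km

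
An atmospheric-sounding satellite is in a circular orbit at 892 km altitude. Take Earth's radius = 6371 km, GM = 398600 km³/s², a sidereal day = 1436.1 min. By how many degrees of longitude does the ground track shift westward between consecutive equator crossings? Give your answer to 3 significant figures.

25.7°

Semi-major axis a = 6371 + 892 = 7263 km. Period T = 2π√(a³/μ) = 2π√(7263³/398600) = 6160.1 s = 102.67 min.
During one orbit Earth rotates (6160.1 / 86166) × 360° = 25.74°.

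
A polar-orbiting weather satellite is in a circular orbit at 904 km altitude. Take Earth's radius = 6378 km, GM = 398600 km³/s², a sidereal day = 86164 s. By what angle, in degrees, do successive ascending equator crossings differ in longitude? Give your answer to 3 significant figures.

25.8°

Semi-major axis a = 6378 + 904 = 7282 km. Period T = 2π√(a³/μ) = 2π√(7282³/398600) = 6184.3 s = 103.07 min.
During one orbit Earth rotates (6184.3 / 86164) × 360° = 25.84°.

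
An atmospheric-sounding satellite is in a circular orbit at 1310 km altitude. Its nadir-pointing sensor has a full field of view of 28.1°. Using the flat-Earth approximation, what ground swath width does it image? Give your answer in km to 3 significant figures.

656 km

Half-angle = 28.1°/2 = 14.05°.
Swath width ≈ 2h·tan(θ/2) = 2 × 1310 × tan(14.05°) = 655.7 km.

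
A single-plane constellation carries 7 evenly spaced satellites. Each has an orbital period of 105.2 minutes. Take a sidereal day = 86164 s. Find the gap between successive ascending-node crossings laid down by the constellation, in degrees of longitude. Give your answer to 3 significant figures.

3.77°

T = 105.2 min = 6312.0 s.
Single-satellite node shift = (6312.0/86164) × 360° = 26.37°.
With 7 satellites evenly phased, successive equator crossings are 26.37/7 = 3.767° apart.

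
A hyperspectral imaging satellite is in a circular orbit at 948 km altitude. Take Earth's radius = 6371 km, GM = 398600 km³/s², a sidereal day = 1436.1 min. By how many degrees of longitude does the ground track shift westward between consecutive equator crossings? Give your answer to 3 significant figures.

Semi-major axis a = 6371 + 948 = 7319 km. Period T = 2π√(a³/μ) = 2π√(7319³/398600) = 6231.4 s = 103.86 min.
During one orbit Earth rotates (6231.4 / 86166) × 360° = 26.03°.

26.0°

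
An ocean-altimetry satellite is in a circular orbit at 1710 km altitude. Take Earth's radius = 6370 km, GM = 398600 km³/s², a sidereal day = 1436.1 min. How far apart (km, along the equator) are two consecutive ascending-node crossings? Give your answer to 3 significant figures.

3360 km

Semi-major axis a = 6370 + 1710 = 8080 km. Period T = 2π√(a³/μ) = 2π√(8080³/398600) = 7228.2 s = 120.47 min.
During one orbit Earth rotates (7228.2 / 86166) × 360° = 30.20°.
At the equator that is 30.20° × (2π·6370/360) km/° = 30.20 × 111.2 = 3357 km.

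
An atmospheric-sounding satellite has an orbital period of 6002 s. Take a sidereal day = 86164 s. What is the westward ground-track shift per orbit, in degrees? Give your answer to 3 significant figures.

During one orbit Earth rotates (6002.0 / 86164) × 360° = 25.08°.

25.1°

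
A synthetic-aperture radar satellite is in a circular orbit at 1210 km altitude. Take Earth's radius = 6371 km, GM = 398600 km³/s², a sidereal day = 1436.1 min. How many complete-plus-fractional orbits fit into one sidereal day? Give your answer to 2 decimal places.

Semi-major axis a = 6371 + 1210 = 7581 km. Period T = 2π√(a³/μ) = 2π√(7581³/398600) = 6569.0 s = 109.48 min.
Orbits per sidereal day = 86166 / 6569.0 = 13.117.

13.12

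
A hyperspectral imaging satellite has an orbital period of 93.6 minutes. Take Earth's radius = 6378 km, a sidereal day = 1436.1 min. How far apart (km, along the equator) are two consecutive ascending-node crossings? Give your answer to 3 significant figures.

T = 93.6 min = 5616.0 s.
During one orbit Earth rotates (5616.0 / 86166) × 360° = 23.46°.
At the equator that is 23.46° × (2π·6378/360) km/° = 23.46 × 111.3 = 2612 km.

2610 km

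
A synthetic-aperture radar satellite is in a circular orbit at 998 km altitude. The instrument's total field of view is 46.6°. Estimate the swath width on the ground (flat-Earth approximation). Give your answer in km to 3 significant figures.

860 km

Half-angle = 46.6°/2 = 23.3°.
Swath width ≈ 2h·tan(θ/2) = 2 × 998 × tan(23.3°) = 859.6 km.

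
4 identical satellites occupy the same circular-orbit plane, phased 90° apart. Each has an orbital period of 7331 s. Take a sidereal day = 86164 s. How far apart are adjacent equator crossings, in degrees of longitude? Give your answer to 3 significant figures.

Single-satellite node shift = (7331.0/86164) × 360° = 30.63°.
With 4 satellites evenly phased, successive equator crossings are 30.63/4 = 7.657° apart.

7.66°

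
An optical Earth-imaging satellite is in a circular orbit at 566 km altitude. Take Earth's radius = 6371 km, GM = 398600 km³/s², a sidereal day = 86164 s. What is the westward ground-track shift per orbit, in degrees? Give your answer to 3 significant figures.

24.0°

Semi-major axis a = 6371 + 566 = 6937 km. Period T = 2π√(a³/μ) = 2π√(6937³/398600) = 5750.0 s = 95.83 min.
During one orbit Earth rotates (5750.0 / 86164) × 360° = 24.02°.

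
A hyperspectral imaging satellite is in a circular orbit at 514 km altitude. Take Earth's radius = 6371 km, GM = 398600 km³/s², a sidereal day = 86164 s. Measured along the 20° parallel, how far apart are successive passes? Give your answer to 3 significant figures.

Semi-major axis a = 6371 + 514 = 6885 km. Period T = 2π√(a³/μ) = 2π√(6885³/398600) = 5685.5 s = 94.76 min.
Node shift per orbit = (5685.5/86164) × 360° = 23.75°.
Equatorial spacing = 23.75 × 111.2 km/° = 2641 km.
At 20° latitude, spacing = 2641 × cos(20°) = 2482 km.

2480 km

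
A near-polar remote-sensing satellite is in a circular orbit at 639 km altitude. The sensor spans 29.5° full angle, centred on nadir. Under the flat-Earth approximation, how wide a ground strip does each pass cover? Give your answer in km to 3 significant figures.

Half-angle = 29.5°/2 = 14.75°.
Swath width ≈ 2h·tan(θ/2) = 2 × 639 × tan(14.75°) = 336.5 km.

336 km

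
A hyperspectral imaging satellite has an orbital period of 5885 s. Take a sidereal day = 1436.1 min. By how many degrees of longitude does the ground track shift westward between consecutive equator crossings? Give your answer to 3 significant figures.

During one orbit Earth rotates (5885.0 / 86166) × 360° = 24.59°.

24.6°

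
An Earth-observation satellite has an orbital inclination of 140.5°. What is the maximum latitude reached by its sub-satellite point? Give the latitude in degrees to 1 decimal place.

Retrograde orbit: the ground track reaches ±(180° − i) = ±(180 − 140.5) = ±39.5°.

39.5°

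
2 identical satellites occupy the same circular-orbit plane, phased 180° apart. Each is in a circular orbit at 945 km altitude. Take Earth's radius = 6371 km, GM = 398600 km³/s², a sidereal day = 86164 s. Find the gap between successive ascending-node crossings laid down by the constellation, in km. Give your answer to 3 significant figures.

Semi-major axis a = 6371 + 945 = 7316 km. Period T = 2π√(a³/μ) = 2π√(7316³/398600) = 6227.6 s = 103.79 min.
Single-satellite node shift = (6227.6/86164) × 360° = 26.02°.
With 2 satellites evenly phased, successive equator crossings are 26.02/2 = 13.010° apart.
That is 13.010 × 111.2 = 1447 km at the equator.

1450 km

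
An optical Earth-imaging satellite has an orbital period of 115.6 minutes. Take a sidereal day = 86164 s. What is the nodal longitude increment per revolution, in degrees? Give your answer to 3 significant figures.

T = 115.6 min = 6936.0 s.
During one orbit Earth rotates (6936.0 / 86164) × 360° = 28.98°.

29.0°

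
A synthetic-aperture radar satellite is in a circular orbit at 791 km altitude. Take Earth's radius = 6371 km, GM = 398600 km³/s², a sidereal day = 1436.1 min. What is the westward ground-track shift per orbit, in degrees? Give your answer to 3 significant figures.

25.2°

Semi-major axis a = 6371 + 791 = 7162 km. Period T = 2π√(a³/μ) = 2π√(7162³/398600) = 6032.0 s = 100.53 min.
During one orbit Earth rotates (6032.0 / 86166) × 360° = 25.20°.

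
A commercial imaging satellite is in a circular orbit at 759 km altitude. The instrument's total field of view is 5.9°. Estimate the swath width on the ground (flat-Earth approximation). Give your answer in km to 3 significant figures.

Half-angle = 5.9°/2 = 2.95°.
Swath width ≈ 2h·tan(θ/2) = 2 × 759 × tan(2.95°) = 78.2 km.

78.2 km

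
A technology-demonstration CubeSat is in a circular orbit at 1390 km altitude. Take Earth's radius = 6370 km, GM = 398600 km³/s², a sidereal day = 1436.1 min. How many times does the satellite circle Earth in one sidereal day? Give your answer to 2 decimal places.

12.67

Semi-major axis a = 6370 + 1390 = 7760 km. Period T = 2π√(a³/μ) = 2π√(7760³/398600) = 6803.1 s = 113.38 min.
Orbits per sidereal day = 86166 / 6803.1 = 12.666.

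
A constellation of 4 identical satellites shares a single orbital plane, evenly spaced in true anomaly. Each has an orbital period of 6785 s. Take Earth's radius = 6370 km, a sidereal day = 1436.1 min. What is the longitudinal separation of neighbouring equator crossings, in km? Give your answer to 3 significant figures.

788 km

Single-satellite node shift = (6785.0/86166) × 360° = 28.35°.
With 4 satellites evenly phased, successive equator crossings are 28.35/4 = 7.087° apart.
That is 7.087 × 111.2 = 788 km at the equator.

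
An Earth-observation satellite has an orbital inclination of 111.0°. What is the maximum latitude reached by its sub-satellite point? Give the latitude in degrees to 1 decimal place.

Retrograde orbit: the ground track reaches ±(180° − i) = ±(180 − 111.0) = ±69.0°.

69.0°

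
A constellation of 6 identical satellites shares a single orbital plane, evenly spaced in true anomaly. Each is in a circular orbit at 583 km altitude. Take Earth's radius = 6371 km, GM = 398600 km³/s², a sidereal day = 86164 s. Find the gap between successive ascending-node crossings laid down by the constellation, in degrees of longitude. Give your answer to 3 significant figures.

4.02°

Semi-major axis a = 6371 + 583 = 6954 km. Period T = 2π√(a³/μ) = 2π√(6954³/398600) = 5771.2 s = 96.19 min.
Single-satellite node shift = (5771.2/86164) × 360° = 24.11°.
With 6 satellites evenly phased, successive equator crossings are 24.11/6 = 4.019° apart.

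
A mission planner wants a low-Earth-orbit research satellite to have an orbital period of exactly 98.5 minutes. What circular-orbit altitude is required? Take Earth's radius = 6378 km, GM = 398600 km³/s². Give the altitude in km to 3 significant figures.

687 km

T = 98.5 min = 5910.0 s.
From T = 2π√(a³/μ): a = (μ T²/4π²)^(1/3) = (398600 × 5910.0² / 4π²)^(1/3) = 7065 km.
Altitude h = a − R = 7065 − 6378 = 687 km.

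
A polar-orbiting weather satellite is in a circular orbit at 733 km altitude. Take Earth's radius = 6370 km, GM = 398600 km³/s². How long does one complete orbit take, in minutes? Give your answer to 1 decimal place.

Semi-major axis a = 6370 + 733 = 7103 km. Period T = 2π√(a³/μ) = 2π√(7103³/398600) = 5957.6 s = 99.29 min.

99.3 min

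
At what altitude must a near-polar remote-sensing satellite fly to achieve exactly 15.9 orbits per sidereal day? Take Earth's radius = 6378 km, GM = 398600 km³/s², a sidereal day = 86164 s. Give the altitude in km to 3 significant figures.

Required period T = 86164 / 15.9 = 5419.1 s.
From T = 2π√(a³/μ): a = (μ T²/4π²)^(1/3) = (398600 × 5419.1² / 4π²)^(1/3) = 6668 km.
Altitude h = a − R = 6668 − 6378 = 290 km.

290 km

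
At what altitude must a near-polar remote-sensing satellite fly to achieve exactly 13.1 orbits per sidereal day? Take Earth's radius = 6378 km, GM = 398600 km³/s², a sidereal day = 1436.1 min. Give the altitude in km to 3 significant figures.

1210 km

Required period T = 86166 / 13.1 = 6577.6 s.
From T = 2π√(a³/μ): a = (μ T²/4π²)^(1/3) = (398600 × 6577.6² / 4π²)^(1/3) = 7588 km.
Altitude h = a − R = 7588 − 6378 = 1210 km.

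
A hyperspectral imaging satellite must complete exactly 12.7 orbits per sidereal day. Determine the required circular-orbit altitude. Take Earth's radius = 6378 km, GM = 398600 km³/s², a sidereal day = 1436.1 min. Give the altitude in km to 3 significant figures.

Required period T = 86166 / 12.7 = 6784.7 s.
From T = 2π√(a³/μ): a = (μ T²/4π²)^(1/3) = (398600 × 6784.7² / 4π²)^(1/3) = 7746 km.
Altitude h = a − R = 7746 − 6378 = 1368 km.

1370 km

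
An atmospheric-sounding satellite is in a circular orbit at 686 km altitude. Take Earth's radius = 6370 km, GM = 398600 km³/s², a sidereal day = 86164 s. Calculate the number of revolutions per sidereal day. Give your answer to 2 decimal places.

Semi-major axis a = 6370 + 686 = 7056 km. Period T = 2π√(a³/μ) = 2π√(7056³/398600) = 5898.6 s = 98.31 min.
Orbits per sidereal day = 86164 / 5898.6 = 14.608.

14.61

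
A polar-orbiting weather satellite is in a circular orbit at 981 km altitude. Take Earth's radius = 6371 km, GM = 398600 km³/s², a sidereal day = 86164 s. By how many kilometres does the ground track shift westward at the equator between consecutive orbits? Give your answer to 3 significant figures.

Semi-major axis a = 6371 + 981 = 7352 km. Period T = 2π√(a³/μ) = 2π√(7352³/398600) = 6273.6 s = 104.56 min.
During one orbit Earth rotates (6273.6 / 86164) × 360° = 26.21°.
At the equator that is 26.21° × (2π·6371/360) km/° = 26.21 × 111.2 = 2915 km.

2910 km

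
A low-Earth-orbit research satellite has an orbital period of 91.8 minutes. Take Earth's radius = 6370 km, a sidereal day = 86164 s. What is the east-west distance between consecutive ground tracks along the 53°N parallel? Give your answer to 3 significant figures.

T = 91.8 min = 5508.0 s.
Node shift per orbit = (5508.0/86164) × 360° = 23.01°.
Equatorial spacing = 23.01 × 111.2 km/° = 2559 km.
At 53° latitude, spacing = 2559 × cos(53°) = 1540 km.

1540 km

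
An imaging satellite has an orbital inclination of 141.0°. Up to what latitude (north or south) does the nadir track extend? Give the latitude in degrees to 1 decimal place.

39.0°

Retrograde orbit: the ground track reaches ±(180° − i) = ±(180 − 141.0) = ±39.0°.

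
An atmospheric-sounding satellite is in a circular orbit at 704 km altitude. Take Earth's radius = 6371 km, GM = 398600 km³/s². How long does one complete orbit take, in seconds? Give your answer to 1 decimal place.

Semi-major axis a = 6371 + 704 = 7075 km. Period T = 2π√(a³/μ) = 2π√(7075³/398600) = 5922.4 s = 98.71 min.

5922.4 seconds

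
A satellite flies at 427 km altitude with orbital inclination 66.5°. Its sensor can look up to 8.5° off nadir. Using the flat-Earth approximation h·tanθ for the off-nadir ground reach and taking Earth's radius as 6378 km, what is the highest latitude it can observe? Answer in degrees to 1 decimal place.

67.1°

For a prograde orbit the ground track reaches latitude ±i = ±66.5°.
Sensor half-swath on the ground ≈ 427·tan(8.5°) = 64 km = 0.57° of latitude.
Maximum observable latitude ≈ 66.5 + 0.57 = 67.1°.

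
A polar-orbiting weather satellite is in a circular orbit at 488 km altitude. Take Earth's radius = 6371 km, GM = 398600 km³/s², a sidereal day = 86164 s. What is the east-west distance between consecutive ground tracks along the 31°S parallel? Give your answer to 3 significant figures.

2250 km

Semi-major axis a = 6371 + 488 = 6859 km. Period T = 2π√(a³/μ) = 2π√(6859³/398600) = 5653.3 s = 94.22 min.
Node shift per orbit = (5653.3/86164) × 360° = 23.62°.
Equatorial spacing = 23.62 × 111.2 km/° = 2626 km.
At 31° latitude, spacing = 2626 × cos(31°) = 2251 km.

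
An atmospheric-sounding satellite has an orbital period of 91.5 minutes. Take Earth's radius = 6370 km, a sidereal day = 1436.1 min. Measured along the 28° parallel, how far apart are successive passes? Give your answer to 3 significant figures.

2250 km

T = 91.5 min = 5490.0 s.
Node shift per orbit = (5490.0/86166) × 360° = 22.94°.
Equatorial spacing = 22.94 × 111.2 km/° = 2550 km.
At 28° latitude, spacing = 2550 × cos(28°) = 2252 km.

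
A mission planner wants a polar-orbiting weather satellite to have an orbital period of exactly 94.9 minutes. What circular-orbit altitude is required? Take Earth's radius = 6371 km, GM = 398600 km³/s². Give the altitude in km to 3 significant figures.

T = 94.9 min = 5694.0 s.
From T = 2π√(a³/μ): a = (μ T²/4π²)^(1/3) = (398600 × 5694.0² / 4π²)^(1/3) = 6892 km.
Altitude h = a − R = 6892 − 6371 = 521 km.

521 km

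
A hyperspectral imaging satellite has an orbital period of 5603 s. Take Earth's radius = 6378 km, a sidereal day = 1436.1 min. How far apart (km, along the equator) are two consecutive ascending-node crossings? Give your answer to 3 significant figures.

During one orbit Earth rotates (5603.0 / 86166) × 360° = 23.41°.
At the equator that is 23.41° × (2π·6378/360) km/° = 23.41 × 111.3 = 2606 km.

2610 km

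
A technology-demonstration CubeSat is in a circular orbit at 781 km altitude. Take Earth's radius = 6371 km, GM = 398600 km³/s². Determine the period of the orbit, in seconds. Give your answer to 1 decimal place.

6019.4 seconds

Semi-major axis a = 6371 + 781 = 7152 km. Period T = 2π√(a³/μ) = 2π√(7152³/398600) = 6019.4 s = 100.32 min.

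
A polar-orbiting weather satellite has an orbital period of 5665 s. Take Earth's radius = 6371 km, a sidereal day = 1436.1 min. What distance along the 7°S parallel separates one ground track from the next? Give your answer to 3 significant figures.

Node shift per orbit = (5665.0/86166) × 360° = 23.67°.
Equatorial spacing = 23.67 × 111.2 km/° = 2632 km.
At 7° latitude, spacing = 2632 × cos(7°) = 2612 km.

2610 km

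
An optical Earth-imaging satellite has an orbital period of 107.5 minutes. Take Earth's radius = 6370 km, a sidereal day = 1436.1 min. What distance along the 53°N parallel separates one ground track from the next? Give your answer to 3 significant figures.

T = 107.5 min = 6450.0 s.
Node shift per orbit = (6450.0/86166) × 360° = 26.95°.
Equatorial spacing = 26.95 × 111.2 km/° = 2996 km.
At 53° latitude, spacing = 2996 × cos(53°) = 1803 km.

1800 km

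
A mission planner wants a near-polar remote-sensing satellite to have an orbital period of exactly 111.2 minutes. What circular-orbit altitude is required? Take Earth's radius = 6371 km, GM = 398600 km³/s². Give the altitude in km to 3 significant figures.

T = 111.2 min = 6672.0 s.
From T = 2π√(a³/μ): a = (μ T²/4π²)^(1/3) = (398600 × 6672.0² / 4π²)^(1/3) = 7660 km.
Altitude h = a − R = 7660 − 6371 = 1289 km.

1290 km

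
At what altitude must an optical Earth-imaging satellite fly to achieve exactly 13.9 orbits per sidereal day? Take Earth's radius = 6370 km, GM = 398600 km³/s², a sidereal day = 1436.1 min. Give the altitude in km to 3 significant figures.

924 km

Required period T = 86166 / 13.9 = 6199.0 s.
From T = 2π√(a³/μ): a = (μ T²/4π²)^(1/3) = (398600 × 6199.0² / 4π²)^(1/3) = 7294 km.
Altitude h = a − R = 7294 − 6370 = 924 km.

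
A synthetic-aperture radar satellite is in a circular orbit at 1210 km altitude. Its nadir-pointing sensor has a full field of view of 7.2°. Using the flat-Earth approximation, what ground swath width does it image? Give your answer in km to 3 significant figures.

152 km

Half-angle = 7.2°/2 = 3.6°.
Swath width ≈ 2h·tan(θ/2) = 2 × 1210 × tan(3.6°) = 152.3 km.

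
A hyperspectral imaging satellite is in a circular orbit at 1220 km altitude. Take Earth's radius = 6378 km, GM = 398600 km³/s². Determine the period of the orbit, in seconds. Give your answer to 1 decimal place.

6591.1 seconds

Semi-major axis a = 6378 + 1220 = 7598 km. Period T = 2π√(a³/μ) = 2π√(7598³/398600) = 6591.1 s = 109.85 min.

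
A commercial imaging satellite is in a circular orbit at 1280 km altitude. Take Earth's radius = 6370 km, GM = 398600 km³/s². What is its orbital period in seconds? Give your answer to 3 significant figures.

Semi-major axis a = 6370 + 1280 = 7650 km. Period T = 2π√(a³/μ) = 2π√(7650³/398600) = 6658.9 s = 110.98 min.

6660 seconds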